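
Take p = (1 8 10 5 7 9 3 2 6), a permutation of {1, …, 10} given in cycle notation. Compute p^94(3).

3 lies in the 9-cycle (1 8 10 5 7 9 3 2 6).
On a 9-cycle, p^9 is the identity, so p^94 = p^4 there (94 ≡ 4 mod 9).
Stepping 4 places around the cycle: 3 → 2 → 6 → 1 → 8.

8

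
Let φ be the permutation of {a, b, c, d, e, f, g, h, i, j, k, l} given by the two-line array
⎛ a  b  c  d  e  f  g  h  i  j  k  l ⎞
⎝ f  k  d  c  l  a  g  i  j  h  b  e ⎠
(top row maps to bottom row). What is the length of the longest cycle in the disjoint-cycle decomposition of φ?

3

Decomposing into disjoint cycles gives (a, f)(b, k)(c, d)(e, l)(h, i, j); the longest has length 3.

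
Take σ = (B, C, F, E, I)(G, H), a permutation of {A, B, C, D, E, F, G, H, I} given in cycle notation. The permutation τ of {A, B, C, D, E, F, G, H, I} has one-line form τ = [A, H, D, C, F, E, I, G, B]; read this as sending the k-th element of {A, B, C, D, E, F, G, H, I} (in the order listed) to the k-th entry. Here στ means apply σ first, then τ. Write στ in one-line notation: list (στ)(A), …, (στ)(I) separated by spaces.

A D E C B F G I H

(στ)(x) = τ(σ(x)). Computing each image: τ(σ(A)) = τ(A) = A, τ(σ(B)) = τ(C) = D, τ(σ(C)) = τ(F) = E, τ(σ(D)) = τ(D) = C, τ(σ(E)) = τ(I) = B, τ(σ(F)) = τ(E) = F, τ(σ(G)) = τ(H) = G, τ(σ(H)) = τ(G) = I, τ(σ(I)) = τ(B) = H.
Hence στ = [A D E C B F G I H].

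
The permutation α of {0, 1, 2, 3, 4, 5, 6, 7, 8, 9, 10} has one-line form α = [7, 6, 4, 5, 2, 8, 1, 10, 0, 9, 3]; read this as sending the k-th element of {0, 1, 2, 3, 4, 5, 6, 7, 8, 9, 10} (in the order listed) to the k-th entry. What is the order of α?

6

Writing α as disjoint cycles, the cycle lengths are 6, 2, 2, 1.
Since disjoint cycles commute, ord(α) = lcm(6, 2, 2) = 6.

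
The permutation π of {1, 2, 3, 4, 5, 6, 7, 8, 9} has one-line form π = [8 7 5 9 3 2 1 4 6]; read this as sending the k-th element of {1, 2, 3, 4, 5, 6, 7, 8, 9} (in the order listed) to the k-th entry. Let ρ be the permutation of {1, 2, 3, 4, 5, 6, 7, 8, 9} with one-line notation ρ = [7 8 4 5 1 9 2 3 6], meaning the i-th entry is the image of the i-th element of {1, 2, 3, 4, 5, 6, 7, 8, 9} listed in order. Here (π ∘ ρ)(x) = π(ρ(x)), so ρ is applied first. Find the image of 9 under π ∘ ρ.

ρ(9) = 6, then π(6) = 2; composing gives (π ∘ ρ)(9) = 2.

2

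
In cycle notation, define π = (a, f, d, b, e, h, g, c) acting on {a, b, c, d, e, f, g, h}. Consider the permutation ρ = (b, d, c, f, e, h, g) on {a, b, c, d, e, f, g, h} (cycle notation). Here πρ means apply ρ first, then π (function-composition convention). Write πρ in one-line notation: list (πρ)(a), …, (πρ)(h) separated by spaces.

f b d a g h e c

(πρ)(x) = π(ρ(x)). Computing each image: π(ρ(a)) = π(a) = f, π(ρ(b)) = π(d) = b, π(ρ(c)) = π(f) = d, π(ρ(d)) = π(c) = a, π(ρ(e)) = π(h) = g, π(ρ(f)) = π(e) = h, π(ρ(g)) = π(b) = e, π(ρ(h)) = π(g) = c.
Hence πρ = [f b d a g h e c].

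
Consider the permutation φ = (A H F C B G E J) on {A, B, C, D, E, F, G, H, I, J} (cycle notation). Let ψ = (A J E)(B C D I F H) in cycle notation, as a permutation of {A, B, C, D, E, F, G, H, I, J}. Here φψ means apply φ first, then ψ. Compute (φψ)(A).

B

First apply φ: φ(A) = H, then ψ(H) = B. Thus (φψ)(A) = B.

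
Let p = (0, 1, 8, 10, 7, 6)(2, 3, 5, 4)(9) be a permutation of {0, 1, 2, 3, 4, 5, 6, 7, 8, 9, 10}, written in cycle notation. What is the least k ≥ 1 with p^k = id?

The disjoint cycles have lengths 6, 4, 1.
The order of p is the least common multiple of its cycle lengths: lcm(6, 4) = 12.

12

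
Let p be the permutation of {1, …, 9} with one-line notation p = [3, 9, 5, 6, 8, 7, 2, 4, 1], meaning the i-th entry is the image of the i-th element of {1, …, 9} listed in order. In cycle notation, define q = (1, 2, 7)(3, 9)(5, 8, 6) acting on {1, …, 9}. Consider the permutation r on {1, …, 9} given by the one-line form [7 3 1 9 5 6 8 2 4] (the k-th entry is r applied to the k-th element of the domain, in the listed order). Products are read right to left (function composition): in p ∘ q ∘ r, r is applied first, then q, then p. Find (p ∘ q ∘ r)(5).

(p ∘ q ∘ r)(5) = p(q(r(5))). r(5) = 5, then q(5) = 8, then p(8) = 4, so the result is 4.

4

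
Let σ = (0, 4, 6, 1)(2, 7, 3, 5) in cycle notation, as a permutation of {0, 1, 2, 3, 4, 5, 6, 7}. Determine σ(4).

Within (0, 4, 6, 1), 4 ↦ 6.

6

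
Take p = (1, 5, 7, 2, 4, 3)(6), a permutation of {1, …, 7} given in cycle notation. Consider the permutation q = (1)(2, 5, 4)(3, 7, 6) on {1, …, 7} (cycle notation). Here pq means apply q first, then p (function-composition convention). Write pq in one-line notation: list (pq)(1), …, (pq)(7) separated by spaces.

5 7 2 4 3 1 6

For each element, apply q then p: 1 → 1 → 5; 2 → 5 → 7; 3 → 7 → 2; 4 → 2 → 4; 5 → 4 → 3; 6 → 3 → 1; 7 → 6 → 6.
So pq in one-line form is 5 7 2 4 3 1 6.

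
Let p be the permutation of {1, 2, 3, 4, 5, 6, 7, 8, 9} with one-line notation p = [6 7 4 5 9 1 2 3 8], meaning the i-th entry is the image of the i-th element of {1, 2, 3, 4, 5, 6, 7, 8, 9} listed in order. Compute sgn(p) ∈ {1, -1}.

1

In disjoint-cycle form the cycle lengths are 5, 2, 2.
A cycle is odd iff its length is even; p has 2 even-length cycles, so sgn(p) = (−1)^2 and p is even.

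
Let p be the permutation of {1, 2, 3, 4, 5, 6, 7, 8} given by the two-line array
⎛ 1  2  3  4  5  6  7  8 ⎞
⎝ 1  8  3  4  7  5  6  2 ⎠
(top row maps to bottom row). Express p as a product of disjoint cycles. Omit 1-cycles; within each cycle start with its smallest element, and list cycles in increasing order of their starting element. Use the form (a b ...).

(2 8)(5 7 6)

From 2: 2 → 8 → 2, closing the cycle (2 8).
Repeating from the next unused element and collecting all non-trivial cycles gives (2 8)(5 7 6).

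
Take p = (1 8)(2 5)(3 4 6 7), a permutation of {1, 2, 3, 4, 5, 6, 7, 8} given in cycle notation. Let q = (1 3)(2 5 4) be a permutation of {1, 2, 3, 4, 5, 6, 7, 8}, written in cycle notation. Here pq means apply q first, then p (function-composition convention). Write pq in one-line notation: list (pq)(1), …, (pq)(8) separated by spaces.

4 2 8 5 6 7 3 1

(pq)(x) = p(q(x)). Computing each image: p(q(1)) = p(3) = 4, p(q(2)) = p(5) = 2, p(q(3)) = p(1) = 8, p(q(4)) = p(2) = 5, p(q(5)) = p(4) = 6, p(q(6)) = p(6) = 7, p(q(7)) = p(7) = 3, p(q(8)) = p(8) = 1.
Hence pq = [4 2 8 5 6 7 3 1].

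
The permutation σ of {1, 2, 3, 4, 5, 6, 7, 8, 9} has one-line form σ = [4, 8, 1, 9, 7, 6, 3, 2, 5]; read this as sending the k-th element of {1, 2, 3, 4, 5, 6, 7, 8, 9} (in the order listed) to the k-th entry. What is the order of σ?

The disjoint-cycle form of σ has cycle lengths 6, 2, 1.
Since disjoint cycles commute, ord(σ) = lcm(6, 2) = 6.

6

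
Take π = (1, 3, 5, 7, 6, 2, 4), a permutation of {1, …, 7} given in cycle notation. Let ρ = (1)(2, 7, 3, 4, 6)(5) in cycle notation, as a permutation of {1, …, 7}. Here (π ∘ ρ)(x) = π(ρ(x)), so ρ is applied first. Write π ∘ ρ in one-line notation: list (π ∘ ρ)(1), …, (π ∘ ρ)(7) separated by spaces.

3 6 1 2 7 4 5

(π ∘ ρ)(x) = π(ρ(x)). Computing each image: π(ρ(1)) = π(1) = 3, π(ρ(2)) = π(7) = 6, π(ρ(3)) = π(4) = 1, π(ρ(4)) = π(6) = 2, π(ρ(5)) = π(5) = 7, π(ρ(6)) = π(2) = 4, π(ρ(7)) = π(3) = 5.
Hence π ∘ ρ = [3 6 1 2 7 4 5].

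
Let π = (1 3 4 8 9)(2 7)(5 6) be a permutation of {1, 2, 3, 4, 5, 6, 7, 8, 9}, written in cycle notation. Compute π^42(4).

4 lies in the 5-cycle (1 3 4 8 9).
On a 5-cycle, π^5 is the identity, so π^42 = π^2 there (42 ≡ 2 mod 5).
Advancing 2 steps from 4: 4 → 8 → 9.

9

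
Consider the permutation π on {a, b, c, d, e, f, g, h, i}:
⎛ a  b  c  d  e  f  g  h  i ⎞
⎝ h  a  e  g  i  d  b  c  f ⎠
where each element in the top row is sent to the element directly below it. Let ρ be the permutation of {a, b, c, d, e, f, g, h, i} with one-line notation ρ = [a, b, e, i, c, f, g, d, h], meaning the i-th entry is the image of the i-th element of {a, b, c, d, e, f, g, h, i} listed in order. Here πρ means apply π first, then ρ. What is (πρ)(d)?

(πρ)(d) = ρ(π(d)). π(d) = g, then ρ(g) = g. So (πρ)(d) = g.

g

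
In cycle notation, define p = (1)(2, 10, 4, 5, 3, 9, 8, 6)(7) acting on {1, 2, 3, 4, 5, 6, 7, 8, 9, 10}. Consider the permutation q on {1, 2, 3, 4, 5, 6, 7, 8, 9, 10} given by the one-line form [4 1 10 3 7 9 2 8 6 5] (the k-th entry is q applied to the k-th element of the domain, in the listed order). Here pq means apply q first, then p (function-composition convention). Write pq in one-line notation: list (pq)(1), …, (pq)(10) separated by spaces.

5 1 4 9 7 8 10 6 2 3

For each element, apply q then p: 1 → 4 → 5; 2 → 1 → 1; 3 → 10 → 4; 4 → 3 → 9; 5 → 7 → 7; 6 → 9 → 8; 7 → 2 → 10; 8 → 8 → 6; 9 → 6 → 2; 10 → 5 → 3.
Collecting the images, pq = [5 1 4 9 7 8 10 6 2 3].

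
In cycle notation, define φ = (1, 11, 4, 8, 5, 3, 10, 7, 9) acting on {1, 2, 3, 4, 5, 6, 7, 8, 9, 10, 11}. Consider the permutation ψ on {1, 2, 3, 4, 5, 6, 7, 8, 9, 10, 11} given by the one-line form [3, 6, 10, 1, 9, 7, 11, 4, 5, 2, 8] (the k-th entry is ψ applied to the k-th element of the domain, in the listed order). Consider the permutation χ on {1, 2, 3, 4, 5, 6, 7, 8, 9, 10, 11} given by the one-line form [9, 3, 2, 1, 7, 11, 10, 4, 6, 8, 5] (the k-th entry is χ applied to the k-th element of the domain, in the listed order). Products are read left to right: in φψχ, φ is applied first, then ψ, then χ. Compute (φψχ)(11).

Chase 11: φ(11) = 4; ψ(4) = 1; χ(1) = 9. Hence (φψχ)(11) = 9.

9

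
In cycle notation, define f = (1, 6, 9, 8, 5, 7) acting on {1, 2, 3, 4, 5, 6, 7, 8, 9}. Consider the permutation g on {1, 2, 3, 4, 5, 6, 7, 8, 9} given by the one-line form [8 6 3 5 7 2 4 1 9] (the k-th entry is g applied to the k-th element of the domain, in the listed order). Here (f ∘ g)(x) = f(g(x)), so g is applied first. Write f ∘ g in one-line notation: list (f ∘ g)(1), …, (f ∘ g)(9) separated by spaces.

(f ∘ g)(x) = f(g(x)). Computing each image: f(g(1)) = f(8) = 5, f(g(2)) = f(6) = 9, f(g(3)) = f(3) = 3, f(g(4)) = f(5) = 7, f(g(5)) = f(7) = 1, f(g(6)) = f(2) = 2, f(g(7)) = f(4) = 4, f(g(8)) = f(1) = 6, f(g(9)) = f(9) = 8.
Hence f ∘ g = [5 9 3 7 1 2 4 6 8].

5 9 3 7 1 2 4 6 8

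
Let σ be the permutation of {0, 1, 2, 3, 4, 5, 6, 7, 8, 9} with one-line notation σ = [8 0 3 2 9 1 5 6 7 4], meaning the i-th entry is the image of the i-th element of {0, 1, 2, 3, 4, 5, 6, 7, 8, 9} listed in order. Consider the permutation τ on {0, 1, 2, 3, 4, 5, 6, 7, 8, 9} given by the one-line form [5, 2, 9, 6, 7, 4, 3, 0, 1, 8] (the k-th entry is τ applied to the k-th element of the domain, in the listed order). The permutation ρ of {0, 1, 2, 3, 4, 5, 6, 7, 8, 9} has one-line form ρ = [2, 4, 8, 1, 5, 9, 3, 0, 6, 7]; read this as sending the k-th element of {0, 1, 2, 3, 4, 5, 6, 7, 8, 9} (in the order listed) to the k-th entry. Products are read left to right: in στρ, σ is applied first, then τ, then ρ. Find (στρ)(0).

Apply the permutations in order: σ(0) = 8, then τ(8) = 1, then ρ(1) = 4. So (στρ)(0) = 4.

4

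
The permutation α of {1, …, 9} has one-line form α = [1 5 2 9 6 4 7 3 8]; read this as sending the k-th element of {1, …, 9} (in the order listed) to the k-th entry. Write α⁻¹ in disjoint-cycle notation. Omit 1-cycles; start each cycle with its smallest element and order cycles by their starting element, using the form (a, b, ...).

(2, 3, 8, 9, 4, 6, 5)

The cycle decomposition of α is (2, 5, 6, 4, 9, 8, 3).
The inverse reverses every cycle; in canonical form, α⁻¹ = (2, 3, 8, 9, 4, 6, 5).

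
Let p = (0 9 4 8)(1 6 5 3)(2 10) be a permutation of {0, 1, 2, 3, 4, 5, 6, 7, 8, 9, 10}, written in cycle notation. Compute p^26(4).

0

4 lies in the 4-cycle (0 9 4 8).
Powers repeat with period 4 on this cycle, and 26 mod 4 = 2, so p^26(4) = p^2(4).
Stepping 2 places around the cycle: 4 → 8 → 0.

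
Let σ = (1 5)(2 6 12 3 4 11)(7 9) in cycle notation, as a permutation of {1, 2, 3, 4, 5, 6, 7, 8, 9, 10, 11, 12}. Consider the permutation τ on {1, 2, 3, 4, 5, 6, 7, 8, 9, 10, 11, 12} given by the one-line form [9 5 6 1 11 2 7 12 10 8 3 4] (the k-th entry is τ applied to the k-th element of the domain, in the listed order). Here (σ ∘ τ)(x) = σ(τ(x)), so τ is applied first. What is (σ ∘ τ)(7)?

9

τ(7) = 7, then σ(7) = 9; composing gives (σ ∘ τ)(7) = 9.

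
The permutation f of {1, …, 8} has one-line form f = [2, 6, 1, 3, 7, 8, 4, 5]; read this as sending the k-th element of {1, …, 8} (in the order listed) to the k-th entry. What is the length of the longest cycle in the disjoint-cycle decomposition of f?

8

Decomposing into disjoint cycles gives (1 2 6 8 5 7 4 3); the longest has length 8.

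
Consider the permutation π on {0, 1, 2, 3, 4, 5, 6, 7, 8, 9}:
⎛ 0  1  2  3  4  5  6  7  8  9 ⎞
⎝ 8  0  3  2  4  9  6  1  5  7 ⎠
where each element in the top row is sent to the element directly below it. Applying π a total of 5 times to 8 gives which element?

Tracing 8 → 5 → … returns to 8 after 6 steps, so 8 lies in a 6-cycle (0, 8, 5, 9, 7, 1).
Advancing 5 steps from 8: 8 → 5 → 9 → 7 → 1 → 0.

0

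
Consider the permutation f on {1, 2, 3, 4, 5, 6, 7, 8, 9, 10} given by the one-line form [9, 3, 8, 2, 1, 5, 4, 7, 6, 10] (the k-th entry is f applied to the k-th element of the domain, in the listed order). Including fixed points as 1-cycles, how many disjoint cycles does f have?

The cycle decomposition is (1 9 6 5)(2 3 8 7 4)(10), which has 3 cycles (counting 1-cycles).

3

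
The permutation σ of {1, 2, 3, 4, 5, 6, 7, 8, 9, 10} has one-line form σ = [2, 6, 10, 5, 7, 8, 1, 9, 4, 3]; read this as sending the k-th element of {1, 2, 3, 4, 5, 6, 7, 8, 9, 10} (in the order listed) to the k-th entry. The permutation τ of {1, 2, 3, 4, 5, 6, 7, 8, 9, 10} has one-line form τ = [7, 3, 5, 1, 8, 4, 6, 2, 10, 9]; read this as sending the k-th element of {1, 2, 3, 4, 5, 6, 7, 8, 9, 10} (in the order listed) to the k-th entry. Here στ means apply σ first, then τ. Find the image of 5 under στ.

(στ)(5) = τ(σ(5)). σ(5) = 7, then τ(7) = 6. So (στ)(5) = 6.

6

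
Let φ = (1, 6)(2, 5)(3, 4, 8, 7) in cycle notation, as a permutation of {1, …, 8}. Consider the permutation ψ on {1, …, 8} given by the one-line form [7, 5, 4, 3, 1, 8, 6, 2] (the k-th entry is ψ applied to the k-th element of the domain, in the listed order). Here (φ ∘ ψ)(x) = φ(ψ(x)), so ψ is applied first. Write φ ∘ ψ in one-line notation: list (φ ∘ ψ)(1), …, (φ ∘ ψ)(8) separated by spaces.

Chase each element through ψ then φ: 1 → 7 → 3; 2 → 5 → 2; 3 → 4 → 8; 4 → 3 → 4; 5 → 1 → 6; 6 → 8 → 7; 7 → 6 → 1; 8 → 2 → 5.
So φ ∘ ψ in one-line form is 3 2 8 4 6 7 1 5.

3 2 8 4 6 7 1 5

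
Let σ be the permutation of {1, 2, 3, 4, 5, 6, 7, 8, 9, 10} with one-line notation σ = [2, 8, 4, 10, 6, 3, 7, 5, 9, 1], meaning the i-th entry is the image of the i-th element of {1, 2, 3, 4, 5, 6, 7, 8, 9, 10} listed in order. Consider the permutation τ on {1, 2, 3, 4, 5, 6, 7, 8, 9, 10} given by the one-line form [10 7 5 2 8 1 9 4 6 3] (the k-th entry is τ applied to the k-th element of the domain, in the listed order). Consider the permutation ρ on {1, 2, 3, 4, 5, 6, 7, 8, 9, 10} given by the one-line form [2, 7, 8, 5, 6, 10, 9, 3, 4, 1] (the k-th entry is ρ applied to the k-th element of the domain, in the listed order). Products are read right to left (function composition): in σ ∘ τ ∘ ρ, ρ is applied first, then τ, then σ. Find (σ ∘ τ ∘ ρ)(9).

(σ ∘ τ ∘ ρ)(9) = σ(τ(ρ(9))). ρ(9) = 4, then τ(4) = 2, then σ(2) = 8, so the result is 8.

8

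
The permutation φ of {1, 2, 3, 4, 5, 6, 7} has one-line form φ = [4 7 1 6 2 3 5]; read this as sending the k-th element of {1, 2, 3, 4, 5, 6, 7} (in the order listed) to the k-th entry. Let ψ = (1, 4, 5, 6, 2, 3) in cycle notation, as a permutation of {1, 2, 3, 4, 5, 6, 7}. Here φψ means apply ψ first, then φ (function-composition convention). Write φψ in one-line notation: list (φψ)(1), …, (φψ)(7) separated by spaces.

Chase each element through ψ then φ: 1 → 4 → 6; 2 → 3 → 1; 3 → 1 → 4; 4 → 5 → 2; 5 → 6 → 3; 6 → 2 → 7; 7 → 7 → 5.
So φψ in one-line form is 6 1 4 2 3 7 5.

6 1 4 2 3 7 5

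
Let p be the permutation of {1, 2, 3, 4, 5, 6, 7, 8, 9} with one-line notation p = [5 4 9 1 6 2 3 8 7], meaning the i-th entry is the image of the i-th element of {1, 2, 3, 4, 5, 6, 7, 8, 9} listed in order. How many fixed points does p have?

1

The fixed points (elements with p(x) = x) are {8}, so there is 1.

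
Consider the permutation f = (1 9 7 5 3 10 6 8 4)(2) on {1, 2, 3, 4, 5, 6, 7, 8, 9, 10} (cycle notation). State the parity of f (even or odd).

even

The cycle lengths are 9, 1.
A cycle of length ℓ contributes ℓ−1 transpositions, so f is a product of 8 transpositions — even.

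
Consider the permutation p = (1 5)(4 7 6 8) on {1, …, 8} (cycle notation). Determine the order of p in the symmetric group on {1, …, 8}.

The disjoint cycles have lengths 4, 2, 1, 1.
Since disjoint cycles commute, ord(p) = lcm(4, 2) = 4.

4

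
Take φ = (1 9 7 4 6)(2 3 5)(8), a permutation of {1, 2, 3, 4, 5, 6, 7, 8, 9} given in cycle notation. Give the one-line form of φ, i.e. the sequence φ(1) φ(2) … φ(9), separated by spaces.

Reading each image from the cycles: 1↦9, 2↦3, 3↦5, 4↦6, 5↦2, 6↦1, 7↦4, 8↦8, 9↦7.
Listing these in domain order gives 9 3 5 6 2 1 4 8 7.

9 3 5 6 2 1 4 8 7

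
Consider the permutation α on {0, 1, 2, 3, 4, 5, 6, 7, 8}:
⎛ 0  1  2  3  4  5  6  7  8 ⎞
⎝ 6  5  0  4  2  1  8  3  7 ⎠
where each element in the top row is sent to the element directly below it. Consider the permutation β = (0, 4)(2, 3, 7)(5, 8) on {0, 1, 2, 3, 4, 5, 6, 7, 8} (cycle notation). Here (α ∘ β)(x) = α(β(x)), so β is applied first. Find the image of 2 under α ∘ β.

4

β(2) = 3, then α(3) = 4; composing gives (α ∘ β)(2) = 4.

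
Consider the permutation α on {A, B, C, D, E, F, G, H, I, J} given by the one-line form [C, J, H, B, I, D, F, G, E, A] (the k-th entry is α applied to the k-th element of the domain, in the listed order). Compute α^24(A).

Tracing A → C → … returns to A after 8 steps, so A lies in an 8-cycle (A, C, H, G, F, D, B, J).
On an 8-cycle, α^8 is the identity, so α^24 = α^0 there (24 ≡ 0 mod 8).
So α^24(A) = A.

A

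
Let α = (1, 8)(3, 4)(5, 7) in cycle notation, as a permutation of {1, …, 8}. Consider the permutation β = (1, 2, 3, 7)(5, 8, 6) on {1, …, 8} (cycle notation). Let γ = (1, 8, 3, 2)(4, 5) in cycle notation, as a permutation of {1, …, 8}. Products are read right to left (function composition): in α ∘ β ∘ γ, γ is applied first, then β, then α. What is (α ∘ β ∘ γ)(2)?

2

Apply the permutations in order: γ(2) = 1, then β(1) = 2, then α(2) = 2. So (α ∘ β ∘ γ)(2) = 2.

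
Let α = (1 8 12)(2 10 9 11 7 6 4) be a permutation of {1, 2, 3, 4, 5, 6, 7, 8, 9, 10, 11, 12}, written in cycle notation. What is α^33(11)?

11 lies in the 7-cycle (2 10 9 11 7 6 4).
Powers repeat with period 7 on this cycle, and 33 mod 7 = 5, so α^33(11) = α^5(11).
Advancing 5 steps from 11: 11 → 7 → 6 → 4 → 2 → 10.

10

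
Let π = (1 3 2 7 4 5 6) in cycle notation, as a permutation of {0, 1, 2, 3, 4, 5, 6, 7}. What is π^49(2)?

2

2 lies in the 7-cycle (1 3 2 7 4 5 6).
Since the cycle has length 7, π^49 acts on it the same as π^0 (49 mod 7 = 0).
So π^49(2) = 2.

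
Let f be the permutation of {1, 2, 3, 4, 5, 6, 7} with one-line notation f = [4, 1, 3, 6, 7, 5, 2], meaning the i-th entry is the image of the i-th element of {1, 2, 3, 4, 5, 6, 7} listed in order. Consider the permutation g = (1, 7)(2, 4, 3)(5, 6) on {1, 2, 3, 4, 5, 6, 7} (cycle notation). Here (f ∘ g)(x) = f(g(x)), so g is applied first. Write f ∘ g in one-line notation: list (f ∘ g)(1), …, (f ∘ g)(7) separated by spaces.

2 6 1 3 5 7 4

For each element, apply g then f: 1 → 7 → 2; 2 → 4 → 6; 3 → 2 → 1; 4 → 3 → 3; 5 → 6 → 5; 6 → 5 → 7; 7 → 1 → 4.
Collecting the images, f ∘ g = [2 6 1 3 5 7 4].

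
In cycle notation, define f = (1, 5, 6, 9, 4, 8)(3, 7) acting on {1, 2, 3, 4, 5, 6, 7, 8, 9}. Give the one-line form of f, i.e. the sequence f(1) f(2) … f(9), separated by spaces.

5 2 7 8 6 9 3 1 4

Reading each image from the cycles: 1→5, 2→2, 3→7, 4→8, 5→6, 6→9, 7→3, 8→1, 9→4.
Listing these in domain order gives 5 2 7 8 6 9 3 1 4.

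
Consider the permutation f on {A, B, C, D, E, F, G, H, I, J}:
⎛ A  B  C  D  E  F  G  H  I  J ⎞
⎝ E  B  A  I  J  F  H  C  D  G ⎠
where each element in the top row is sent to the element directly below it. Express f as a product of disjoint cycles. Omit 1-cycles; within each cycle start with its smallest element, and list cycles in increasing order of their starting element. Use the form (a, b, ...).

From A: A → E → J → G → H → C → A, closing the cycle (A, E, J, G, H, C).
Continuing from each remaining unvisited element yields (A, E, J, G, H, C)(D, I).

(A, E, J, G, H, C)(D, I)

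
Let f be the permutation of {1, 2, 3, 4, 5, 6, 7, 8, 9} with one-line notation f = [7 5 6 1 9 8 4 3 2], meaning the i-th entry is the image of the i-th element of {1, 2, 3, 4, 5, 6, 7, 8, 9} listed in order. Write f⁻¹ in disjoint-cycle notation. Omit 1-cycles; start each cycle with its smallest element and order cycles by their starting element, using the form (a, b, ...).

First write f in disjoint cycles: (1, 7, 4)(2, 5, 9)(3, 6, 8).
The inverse reverses every cycle; in canonical form, f⁻¹ = (1, 4, 7)(2, 9, 5)(3, 8, 6).

(1, 4, 7)(2, 9, 5)(3, 8, 6)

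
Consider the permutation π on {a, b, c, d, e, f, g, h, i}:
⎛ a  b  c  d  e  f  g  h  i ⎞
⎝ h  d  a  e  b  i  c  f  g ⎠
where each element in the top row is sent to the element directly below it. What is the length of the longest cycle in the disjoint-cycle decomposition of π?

Decomposing into disjoint cycles gives (a h f i g c)(b d e); the longest has length 6.

6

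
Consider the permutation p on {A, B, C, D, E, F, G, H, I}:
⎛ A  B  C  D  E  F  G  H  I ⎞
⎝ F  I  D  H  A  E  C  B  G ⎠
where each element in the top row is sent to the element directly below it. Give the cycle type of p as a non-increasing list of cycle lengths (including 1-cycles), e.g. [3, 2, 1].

[6, 3]

The disjoint cycles are (A F E)(B I G C D H), with lengths 6, 3 in non-increasing order.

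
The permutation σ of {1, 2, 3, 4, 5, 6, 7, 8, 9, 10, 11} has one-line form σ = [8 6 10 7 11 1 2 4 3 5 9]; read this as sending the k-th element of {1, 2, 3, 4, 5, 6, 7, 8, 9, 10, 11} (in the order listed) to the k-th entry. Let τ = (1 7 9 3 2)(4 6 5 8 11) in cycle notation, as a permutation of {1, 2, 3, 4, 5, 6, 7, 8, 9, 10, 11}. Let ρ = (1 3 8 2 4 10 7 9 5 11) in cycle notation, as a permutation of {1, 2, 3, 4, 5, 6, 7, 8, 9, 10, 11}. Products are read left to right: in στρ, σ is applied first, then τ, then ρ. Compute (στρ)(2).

Apply the permutations in order: σ(2) = 6, then τ(6) = 5, then ρ(5) = 11. So (στρ)(2) = 11.

11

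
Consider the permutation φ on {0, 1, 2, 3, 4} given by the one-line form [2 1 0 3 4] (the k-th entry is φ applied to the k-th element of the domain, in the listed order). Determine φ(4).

4

4 is element number 5 of the domain, and entry number 5 of the one-line form is 4, so φ(4) = 4.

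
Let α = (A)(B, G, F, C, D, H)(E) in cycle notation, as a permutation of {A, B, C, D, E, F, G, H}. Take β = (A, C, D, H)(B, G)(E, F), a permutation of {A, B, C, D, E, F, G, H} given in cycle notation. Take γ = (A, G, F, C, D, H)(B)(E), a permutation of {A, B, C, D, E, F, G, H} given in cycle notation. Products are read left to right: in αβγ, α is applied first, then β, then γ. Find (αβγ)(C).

Chase C: α(C) = D; β(D) = H; γ(H) = A. Hence (αβγ)(C) = A.

A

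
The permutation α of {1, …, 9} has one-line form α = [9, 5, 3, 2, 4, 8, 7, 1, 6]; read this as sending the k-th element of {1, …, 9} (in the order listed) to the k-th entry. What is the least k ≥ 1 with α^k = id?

12

The disjoint-cycle form of α has cycle lengths 4, 3, 1, 1.
The order is lcm(4, 3) = 12.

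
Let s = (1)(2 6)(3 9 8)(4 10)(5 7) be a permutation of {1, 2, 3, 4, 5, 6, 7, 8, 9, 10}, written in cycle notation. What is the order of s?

The disjoint cycles have lengths 3, 2, 2, 2, 1.
The order is lcm(3, 2, 2, 2) = 6.

6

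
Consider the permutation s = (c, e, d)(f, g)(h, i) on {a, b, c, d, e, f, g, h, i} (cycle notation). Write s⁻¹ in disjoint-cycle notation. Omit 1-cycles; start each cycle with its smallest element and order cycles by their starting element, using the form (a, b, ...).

Inverting a permutation written in cycle notation just reverses the order within every cycle.
After reversing and putting each cycle's least element first, s⁻¹ = (c, d, e)(f, g)(h, i).

(c, d, e)(f, g)(h, i)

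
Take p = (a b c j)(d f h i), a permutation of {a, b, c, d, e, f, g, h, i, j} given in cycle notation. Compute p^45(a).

a lies in the 4-cycle (a b c j).
Powers repeat with period 4 on this cycle, and 45 mod 4 = 1, so p^45(a) = p^1(a).
Stepping 1 place around the cycle: a → b.

b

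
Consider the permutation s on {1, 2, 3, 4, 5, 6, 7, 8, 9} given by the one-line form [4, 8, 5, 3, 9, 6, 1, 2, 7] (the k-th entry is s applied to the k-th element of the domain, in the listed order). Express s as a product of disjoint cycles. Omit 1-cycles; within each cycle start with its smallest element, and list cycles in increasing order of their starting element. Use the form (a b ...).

(1 4 3 5 9 7)(2 8)

Start at 1 and follow images: 1 → 4 → 3 → 5 → 9 → 7 → 1, giving the cycle (1 4 3 5 9 7).
Continuing from each remaining unvisited element yields (1 4 3 5 9 7)(2 8).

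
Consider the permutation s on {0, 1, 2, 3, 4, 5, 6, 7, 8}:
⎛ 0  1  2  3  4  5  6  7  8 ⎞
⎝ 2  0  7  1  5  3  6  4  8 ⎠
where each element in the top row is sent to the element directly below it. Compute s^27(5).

Tracing 5 → 3 → … returns to 5 after 7 steps, so 5 lies in a 7-cycle (0, 2, 7, 4, 5, 3, 1).
On a 7-cycle, s^7 is the identity, so s^27 = s^6 there (27 ≡ 6 mod 7).
Stepping 6 places around the cycle: 5 → 3 → 1 → 0 → 2 → 7 → 4.

4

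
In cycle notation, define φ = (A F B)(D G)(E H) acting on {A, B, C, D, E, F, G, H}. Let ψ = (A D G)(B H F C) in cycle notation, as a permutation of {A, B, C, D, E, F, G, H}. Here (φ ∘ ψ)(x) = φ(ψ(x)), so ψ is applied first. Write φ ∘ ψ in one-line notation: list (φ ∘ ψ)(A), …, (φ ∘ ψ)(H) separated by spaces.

Chase each element through ψ then φ: A → D → G; B → H → E; C → B → A; D → G → D; E → E → H; F → C → C; G → A → F; H → F → B.
So φ ∘ ψ in one-line form is G E A D H C F B.

G E A D H C F B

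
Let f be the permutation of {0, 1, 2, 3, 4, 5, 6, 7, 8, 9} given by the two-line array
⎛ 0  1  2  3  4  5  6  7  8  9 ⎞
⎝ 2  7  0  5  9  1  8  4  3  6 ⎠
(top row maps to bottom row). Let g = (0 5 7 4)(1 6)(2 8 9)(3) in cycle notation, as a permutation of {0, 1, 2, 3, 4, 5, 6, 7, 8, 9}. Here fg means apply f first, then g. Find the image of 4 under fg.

First apply f: f(4) = 9, then g(9) = 2. Thus (fg)(4) = 2.

2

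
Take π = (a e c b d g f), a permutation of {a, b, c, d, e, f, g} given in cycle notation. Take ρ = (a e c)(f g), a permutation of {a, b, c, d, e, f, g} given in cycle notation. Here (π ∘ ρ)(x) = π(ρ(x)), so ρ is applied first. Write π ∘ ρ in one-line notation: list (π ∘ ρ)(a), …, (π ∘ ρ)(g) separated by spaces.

c d e g b f a

For each element, apply ρ then π: a → e → c; b → b → d; c → a → e; d → d → g; e → c → b; f → g → f; g → f → a.
So π ∘ ρ in one-line form is c d e g b f a.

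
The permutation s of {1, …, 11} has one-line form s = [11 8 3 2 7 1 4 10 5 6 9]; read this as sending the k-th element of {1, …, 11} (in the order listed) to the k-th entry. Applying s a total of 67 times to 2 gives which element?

5

Tracing 2 → 8 → … returns to 2 after 10 steps, so 2 lies in a 10-cycle (1, 11, 9, 5, 7, 4, 2, 8, 10, 6).
Since the cycle has length 10, s^67 acts on it the same as s^7 (67 mod 10 = 7).
Stepping 7 places around the cycle: 2 → 8 → 10 → 6 → 1 → 11 → 9 → 5.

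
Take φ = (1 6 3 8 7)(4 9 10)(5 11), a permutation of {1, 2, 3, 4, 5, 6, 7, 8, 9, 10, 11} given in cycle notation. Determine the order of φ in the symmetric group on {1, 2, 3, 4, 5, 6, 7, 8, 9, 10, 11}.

30

The cycle type of φ is (5, 3, 2, 1).
The order of φ is the least common multiple of its cycle lengths: lcm(5, 3, 2) = 30.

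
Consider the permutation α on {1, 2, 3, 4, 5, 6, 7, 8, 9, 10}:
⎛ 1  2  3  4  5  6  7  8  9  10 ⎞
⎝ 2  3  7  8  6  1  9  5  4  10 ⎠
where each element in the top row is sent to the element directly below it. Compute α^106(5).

Tracing 5 → 6 → … returns to 5 after 9 steps, so 5 lies in a 9-cycle (1, 2, 3, 7, 9, 4, 8, 5, 6).
On a 9-cycle, α^9 is the identity, so α^106 = α^7 there (106 ≡ 7 mod 9).
Stepping 7 places around the cycle: 5 → 6 → 1 → 2 → 3 → 7 → 9 → 4.

4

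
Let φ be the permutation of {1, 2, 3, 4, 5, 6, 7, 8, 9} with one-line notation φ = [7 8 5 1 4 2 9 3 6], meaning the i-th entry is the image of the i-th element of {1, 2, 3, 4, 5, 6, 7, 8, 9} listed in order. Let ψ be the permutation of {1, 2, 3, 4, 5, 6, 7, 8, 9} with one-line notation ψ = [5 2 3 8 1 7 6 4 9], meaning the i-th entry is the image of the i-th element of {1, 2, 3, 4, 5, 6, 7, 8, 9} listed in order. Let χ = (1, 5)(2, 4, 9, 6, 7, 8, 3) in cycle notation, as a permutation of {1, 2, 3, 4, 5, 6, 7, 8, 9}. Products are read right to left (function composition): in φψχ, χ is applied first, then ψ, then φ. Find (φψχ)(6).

Chase 6: χ(6) = 7; ψ(7) = 6; φ(6) = 2. Hence (φψχ)(6) = 2.

2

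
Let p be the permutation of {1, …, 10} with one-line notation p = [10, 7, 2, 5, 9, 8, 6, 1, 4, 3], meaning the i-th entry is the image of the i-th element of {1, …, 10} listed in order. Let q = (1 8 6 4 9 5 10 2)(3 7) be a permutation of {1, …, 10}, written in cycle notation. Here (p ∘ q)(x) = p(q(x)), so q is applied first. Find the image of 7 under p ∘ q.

2

First apply q: q(7) = 3, then p(3) = 2. Thus (p ∘ q)(7) = 2.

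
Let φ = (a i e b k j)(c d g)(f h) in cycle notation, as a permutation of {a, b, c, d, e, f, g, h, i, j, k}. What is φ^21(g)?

g

g lies in the 3-cycle (c d g).
On a 3-cycle, φ^3 is the identity, so φ^21 = φ^0 there (21 ≡ 0 mod 3).
So φ^21(g) = g.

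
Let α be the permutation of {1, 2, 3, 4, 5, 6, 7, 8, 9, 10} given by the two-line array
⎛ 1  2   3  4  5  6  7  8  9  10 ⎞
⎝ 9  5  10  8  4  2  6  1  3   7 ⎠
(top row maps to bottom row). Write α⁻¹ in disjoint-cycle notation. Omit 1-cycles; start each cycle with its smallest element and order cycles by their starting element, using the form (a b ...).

(1 8 4 5 2 6 7 10 3 9)

The cycle decomposition of α is (1 9 3 10 7 6 2 5 4 8).
Reversing each cycle (and rotating so the smallest element leads) gives α⁻¹ = (1 8 4 5 2 6 7 10 3 9).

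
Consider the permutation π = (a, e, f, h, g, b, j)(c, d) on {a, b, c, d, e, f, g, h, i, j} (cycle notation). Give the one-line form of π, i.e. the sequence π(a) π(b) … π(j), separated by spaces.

Reading each image from the cycles: a↦e, b↦j, c↦d, d↦c, e↦f, f↦h, g↦b, h↦g, i↦i, j↦a.
Listing these in domain order gives e j d c f h b g i a.

e j d c f h b g i a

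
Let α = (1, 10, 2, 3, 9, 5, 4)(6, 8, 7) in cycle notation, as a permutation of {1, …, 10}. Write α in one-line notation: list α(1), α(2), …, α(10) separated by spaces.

10 3 9 1 4 8 6 7 5 2

Image by image: 1↦10, 2↦3, 3↦9, 4↦1, 5↦4, 6↦8, 7↦6, 8↦7, 9↦5, 10↦2.
So the one-line form is 10 3 9 1 4 8 6 7 5 2.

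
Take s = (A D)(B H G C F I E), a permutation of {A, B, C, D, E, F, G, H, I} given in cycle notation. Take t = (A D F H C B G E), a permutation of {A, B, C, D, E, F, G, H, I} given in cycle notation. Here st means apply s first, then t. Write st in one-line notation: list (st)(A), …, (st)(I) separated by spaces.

F C H D G I B E A

Chase each element through s then t: A → D → F; B → H → C; C → F → H; D → A → D; E → B → G; F → I → I; G → C → B; H → G → E; I → E → A.
So st in one-line form is F C H D G I B E A.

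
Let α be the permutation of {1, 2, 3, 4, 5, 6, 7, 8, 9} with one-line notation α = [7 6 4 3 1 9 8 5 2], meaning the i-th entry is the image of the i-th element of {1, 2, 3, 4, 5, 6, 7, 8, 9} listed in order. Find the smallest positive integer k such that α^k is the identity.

Writing α as disjoint cycles, the cycle lengths are 4, 3, 2.
Since disjoint cycles commute, ord(α) = lcm(4, 3, 2) = 12.

12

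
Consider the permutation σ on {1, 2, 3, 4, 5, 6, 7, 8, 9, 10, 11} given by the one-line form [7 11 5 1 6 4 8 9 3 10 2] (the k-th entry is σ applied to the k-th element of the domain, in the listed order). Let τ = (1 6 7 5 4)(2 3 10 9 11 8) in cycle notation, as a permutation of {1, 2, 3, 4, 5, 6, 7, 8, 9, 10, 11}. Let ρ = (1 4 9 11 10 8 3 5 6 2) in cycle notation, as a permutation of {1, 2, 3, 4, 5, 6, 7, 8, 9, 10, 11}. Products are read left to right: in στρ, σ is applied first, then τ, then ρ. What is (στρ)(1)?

Apply the permutations in order: σ(1) = 7, then τ(7) = 5, then ρ(5) = 6. So (στρ)(1) = 6.

6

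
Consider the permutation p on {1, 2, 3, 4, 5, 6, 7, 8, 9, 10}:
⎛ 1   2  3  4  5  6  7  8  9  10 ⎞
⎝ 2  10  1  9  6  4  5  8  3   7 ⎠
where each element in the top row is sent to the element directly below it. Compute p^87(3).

Tracing 3 → 1 → … returns to 3 after 9 steps, so 3 lies in a 9-cycle (1, 2, 10, 7, 5, 6, 4, 9, 3).
Since the cycle has length 9, p^87 acts on it the same as p^6 (87 mod 9 = 6).
Stepping 6 places around the cycle: 3 → 1 → 2 → 10 → 7 → 5 → 6.

6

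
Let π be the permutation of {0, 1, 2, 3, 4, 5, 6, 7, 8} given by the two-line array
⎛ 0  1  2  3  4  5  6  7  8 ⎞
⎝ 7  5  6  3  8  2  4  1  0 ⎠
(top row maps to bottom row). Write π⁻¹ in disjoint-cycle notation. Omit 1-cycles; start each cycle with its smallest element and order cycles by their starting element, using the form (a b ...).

First write π in disjoint cycles: (0 7 1 5 2 6 4 8).
Reversing each cycle (and rotating so the smallest element leads) gives π⁻¹ = (0 8 4 6 2 5 1 7).

(0 8 4 6 2 5 1 7)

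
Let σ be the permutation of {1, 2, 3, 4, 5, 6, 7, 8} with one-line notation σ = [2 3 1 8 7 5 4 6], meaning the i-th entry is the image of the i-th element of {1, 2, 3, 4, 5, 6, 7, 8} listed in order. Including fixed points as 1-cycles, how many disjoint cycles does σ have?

2

The cycle decomposition is (1 2 3)(4 8 6 5 7), which has 2 cycles (counting 1-cycles).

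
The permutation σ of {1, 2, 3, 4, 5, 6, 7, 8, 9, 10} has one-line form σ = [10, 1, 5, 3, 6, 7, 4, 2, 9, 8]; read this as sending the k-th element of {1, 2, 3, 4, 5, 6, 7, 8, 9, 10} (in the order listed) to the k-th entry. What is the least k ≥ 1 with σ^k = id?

20

The disjoint-cycle form of σ has cycle lengths 5, 4, 1.
Since disjoint cycles commute, ord(σ) = lcm(5, 4) = 20.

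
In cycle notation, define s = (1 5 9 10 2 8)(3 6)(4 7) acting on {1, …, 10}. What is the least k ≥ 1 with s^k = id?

6

The disjoint cycles have lengths 6, 2, 2.
The order is lcm(6, 2, 2) = 6.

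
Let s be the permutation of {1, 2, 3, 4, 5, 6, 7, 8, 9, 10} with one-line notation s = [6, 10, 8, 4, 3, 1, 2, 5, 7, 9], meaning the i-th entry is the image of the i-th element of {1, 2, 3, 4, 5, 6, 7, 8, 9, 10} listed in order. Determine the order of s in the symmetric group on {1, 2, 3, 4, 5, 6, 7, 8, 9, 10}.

The disjoint-cycle form of s has cycle lengths 4, 3, 2, 1.
Since disjoint cycles commute, ord(s) = lcm(4, 3, 2) = 12.

12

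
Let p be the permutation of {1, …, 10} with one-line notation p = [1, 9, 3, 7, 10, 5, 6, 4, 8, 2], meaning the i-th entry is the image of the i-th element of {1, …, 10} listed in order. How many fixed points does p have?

The fixed points (elements with p(x) = x) are {1, 3}, so there are 2.

2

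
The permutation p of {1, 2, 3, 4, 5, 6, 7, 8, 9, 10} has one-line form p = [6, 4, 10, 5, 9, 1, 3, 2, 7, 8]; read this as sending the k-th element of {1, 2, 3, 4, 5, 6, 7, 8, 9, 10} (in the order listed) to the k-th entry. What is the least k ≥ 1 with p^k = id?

8

Writing p as disjoint cycles, the cycle lengths are 8, 2.
The order of p is the least common multiple of its cycle lengths: lcm(8, 2) = 8.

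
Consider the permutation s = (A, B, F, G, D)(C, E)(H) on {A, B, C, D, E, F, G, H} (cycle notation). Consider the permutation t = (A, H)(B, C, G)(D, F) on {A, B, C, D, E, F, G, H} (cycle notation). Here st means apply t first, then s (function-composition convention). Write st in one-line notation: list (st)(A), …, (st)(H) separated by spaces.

H E D G C A F B

For each element, apply t then s: A → H → H; B → C → E; C → G → D; D → F → G; E → E → C; F → D → A; G → B → F; H → A → B.
So st in one-line form is H E D G C A F B.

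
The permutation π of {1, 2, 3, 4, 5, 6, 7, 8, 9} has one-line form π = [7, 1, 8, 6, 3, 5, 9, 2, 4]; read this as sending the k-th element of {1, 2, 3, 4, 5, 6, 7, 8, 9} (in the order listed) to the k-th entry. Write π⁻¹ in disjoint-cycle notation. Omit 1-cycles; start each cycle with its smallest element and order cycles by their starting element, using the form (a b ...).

The cycle decomposition of π is (1 7 9 4 6 5 3 8 2).
Reversing each cycle (and rotating so the smallest element leads) gives π⁻¹ = (1 2 8 3 5 6 4 9 7).

(1 2 8 3 5 6 4 9 7)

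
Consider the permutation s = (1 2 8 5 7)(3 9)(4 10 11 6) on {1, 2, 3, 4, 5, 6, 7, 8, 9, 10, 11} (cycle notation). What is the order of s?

The cycle type of s is (5, 4, 2).
The order is lcm(5, 4, 2) = 20.

20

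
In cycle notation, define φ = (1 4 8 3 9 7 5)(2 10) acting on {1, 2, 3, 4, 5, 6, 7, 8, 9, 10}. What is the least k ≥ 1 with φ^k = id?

14

The cycle type of φ is (7, 2, 1).
The order is lcm(7, 2) = 14.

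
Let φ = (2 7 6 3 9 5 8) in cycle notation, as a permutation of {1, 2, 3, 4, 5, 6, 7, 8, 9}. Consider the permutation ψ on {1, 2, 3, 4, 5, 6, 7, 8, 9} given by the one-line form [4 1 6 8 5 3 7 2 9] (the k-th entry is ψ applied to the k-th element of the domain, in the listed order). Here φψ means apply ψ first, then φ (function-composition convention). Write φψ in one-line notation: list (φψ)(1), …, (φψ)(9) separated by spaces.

(φψ)(x) = φ(ψ(x)). Computing each image: φ(ψ(1)) = φ(4) = 4, φ(ψ(2)) = φ(1) = 1, φ(ψ(3)) = φ(6) = 3, φ(ψ(4)) = φ(8) = 2, φ(ψ(5)) = φ(5) = 8, φ(ψ(6)) = φ(3) = 9, φ(ψ(7)) = φ(7) = 6, φ(ψ(8)) = φ(2) = 7, φ(ψ(9)) = φ(9) = 5.
Hence φψ = [4 1 3 2 8 9 6 7 5].

4 1 3 2 8 9 6 7 5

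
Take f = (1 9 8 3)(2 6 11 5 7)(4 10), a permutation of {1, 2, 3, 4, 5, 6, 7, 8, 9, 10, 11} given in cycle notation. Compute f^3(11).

2

11 lies in the 5-cycle (2 6 11 5 7).
Advancing 3 steps from 11: 11 → 5 → 7 → 2.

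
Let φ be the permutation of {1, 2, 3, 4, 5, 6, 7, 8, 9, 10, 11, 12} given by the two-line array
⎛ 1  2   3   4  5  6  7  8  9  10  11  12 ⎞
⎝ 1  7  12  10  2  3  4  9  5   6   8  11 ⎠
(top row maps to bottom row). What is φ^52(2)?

8

Tracing 2 → 7 → … returns to 2 after 11 steps, so 2 lies in an 11-cycle (2, 7, 4, 10, 6, 3, 12, 11, 8, 9, 5).
On an 11-cycle, φ^11 is the identity, so φ^52 = φ^8 there (52 ≡ 8 mod 11).
Advancing 8 steps from 2: 2 → 7 → 4 → 10 → 6 → 3 → 12 → 11 → 8.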